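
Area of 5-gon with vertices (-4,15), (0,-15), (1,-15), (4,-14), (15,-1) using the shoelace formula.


sum(xi*y_{i+1}) = -4*(-15) + 0*(-15) + 1*(-14) + 4*(-1) + 15*15 = 267
sum(yi*x_{i+1}) = 15*0 - 15*1 - 15*4 - 14*15 - 1*(-4) = -281
Area = |267 + 281|/2 = 548/2 = 274.0000

274.0000 sq units


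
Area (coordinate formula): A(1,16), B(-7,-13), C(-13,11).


1*(-13-11) = -24
-7*(11-16) = 35
-13*(16+ 13) = -377
sum = -366
Area = |-366|/2 = 183.0000

183.0000 sq units


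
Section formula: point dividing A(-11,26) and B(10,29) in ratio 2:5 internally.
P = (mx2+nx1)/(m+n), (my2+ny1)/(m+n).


Px = (2*10 + 5*(-11))/7 = -35/7 = -5.0000
Py = (2*29 + 5*26)/7 = 188/7 = 26.8571

P = (-5.0000, 26.8571)


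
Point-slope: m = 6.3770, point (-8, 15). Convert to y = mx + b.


y - 15 = 6.3770(x + 8)
y = 6.3770x + 15 - 6.3770*(-8)
y = 6.3770x + 66.0160

y = 6.3770x + 66.0160


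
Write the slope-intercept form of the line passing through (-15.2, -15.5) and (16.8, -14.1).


m = (1.4)/(32.0) = 0.0438
b = y1 - m*x1 = -15.5 - (1.4*(-15.2))/(32.0) = -15.5 + 0.6650 = -14.8350

y = 0.0438x - 14.8350


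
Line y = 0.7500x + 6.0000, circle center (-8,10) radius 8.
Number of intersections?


Substitute y = 0.7500x + 6.0000: (x+ 8)^2 + (0.7500x+6.0000-10)^2 = 64
Expand to Ax^2 + Bx + C = 0, where b-k = -4
A = 1+m^2 = 1.5625
B = 2(m(b-k) - h) = 2(0.7500*(-4) + 8) = 10
C = h^2 + (b-k)^2 - r^2 = 64 + 16 - 64 = 16
disc = B^2-4AC = 100.0000 - 100.0000 = 0
disc = 0

1 intersection point (tangent)


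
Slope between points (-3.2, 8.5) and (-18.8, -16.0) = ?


dy = -16.0 - 8.5 = -24.5
dx = -18.8 + 3.2 = -15.6
m = -24.5/(-15.6) = 1.5705

m = 1.5705


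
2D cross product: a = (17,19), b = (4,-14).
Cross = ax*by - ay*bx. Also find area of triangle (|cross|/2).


cross = 17*(-14) - 19*4 = -238 - 76 = -314
Triangle area = |-314|/2 = 314/2 = 157.0000

cross = -314, triangle area = 157.0000


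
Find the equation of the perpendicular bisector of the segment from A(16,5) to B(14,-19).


Midpoint = (15, -7)
Slope of AB = dy/dx = -24/(-2) = 12.0000
Perp slope = -dx/dy = -2/24 = -0.0833
b = My - (perp slope)*Mx = -7 + (-2*15)/(-24) = -7 + 1.2500 = -5.7500

y = -0.0833x - 5.7500


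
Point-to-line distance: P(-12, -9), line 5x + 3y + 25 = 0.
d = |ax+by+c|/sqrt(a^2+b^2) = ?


|5*(-12) + 3*(-9) + 25| = |-62| = 62
sqrt(25 + 9) = sqrt(34) = 5.8310
d = 62/sqrt(34) = 10.6329

10.6329


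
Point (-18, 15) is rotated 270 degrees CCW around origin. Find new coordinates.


cos(270) = 0, sin(270) = -1
x' = -18*0 - 15*(-1) = 15
y' = -18*(-1) + 15*0 = 18

(15, 18)


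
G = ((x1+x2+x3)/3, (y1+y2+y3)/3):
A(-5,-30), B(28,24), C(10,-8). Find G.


Gx = (-5+28+10)/3 = 33/3 = 11.0000
Gy = (-30+24- 8)/3 = -14/3 = -4.6667

G = (11.0000, -4.6667)


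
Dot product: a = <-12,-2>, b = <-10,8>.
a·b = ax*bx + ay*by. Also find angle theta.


a·b = -12*(-10) - 2*8 = 120 - 16 = 104
|a| = sqrt(144+4) = 12.1655
|b| = sqrt(100+64) = 12.8062
cos(theta) = 104/(sqrt(148)*sqrt(164)) = 104/sqrt(24272) = 0.667545
theta = arccos(104/sqrt(24272)) = 48.1221 degrees

a·b = 104, theta = 48.1221 deg


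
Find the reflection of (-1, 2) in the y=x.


Reflection rule for y=x: (y, x)
(-1, 2) -> (2, -1)

(2, -1)


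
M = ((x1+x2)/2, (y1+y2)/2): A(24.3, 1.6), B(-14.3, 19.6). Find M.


Mx = (24.3 - 14.3)/2 = 10.0/2 = 5.0000
My = (1.6 + 19.6)/2 = 21.2/2 = 10.6000

(5.0000, 10.6000)


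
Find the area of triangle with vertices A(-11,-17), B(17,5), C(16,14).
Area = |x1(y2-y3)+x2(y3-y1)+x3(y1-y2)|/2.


-11*(5-14) = 99
17*(14+ 17) = 527
16*(-17-5) = -352
sum = 274
Area = |274|/2 = 137.0000

137.0000 sq units


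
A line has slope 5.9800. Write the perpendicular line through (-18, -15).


Perpendicular slope = -1/m1 = -1/5.9800 = -0.1672
b2 = y0 - m2*x0 = -15 - 18/5.9800 = -15 - 3.0100 = -18.0100

y = -0.1672x - 18.0100


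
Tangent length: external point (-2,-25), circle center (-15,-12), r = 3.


d = sqrt((-2+ 15)^2 + (-25+ 12)^2) = sqrt(169+169) = 18.3848
L = sqrt(338.0000 - 9) = sqrt(329.0000) = 18.1384

18.1384


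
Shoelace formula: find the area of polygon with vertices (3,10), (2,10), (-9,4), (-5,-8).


sum(xi*y_{i+1}) = 3*10 + 2*4 - 9*(-8) - 5*10 = 60
sum(yi*x_{i+1}) = 10*2 + 10*(-9) + 4*(-5) - 8*3 = -114
Area = |60 + 114|/2 = 174/2 = 87.0000

87.0000 sq units


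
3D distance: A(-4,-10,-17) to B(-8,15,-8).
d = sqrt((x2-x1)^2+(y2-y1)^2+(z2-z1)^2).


dx=-4, dy=25, dz=9
d = sqrt(16+625+81) = sqrt(722) = 26.8701

26.8701


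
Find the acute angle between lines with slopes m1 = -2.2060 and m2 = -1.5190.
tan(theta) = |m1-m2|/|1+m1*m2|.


m1-m2 = -0.687
1+m1*m2 = 4.350914
tan(theta) = |-0.687/4.350914| = 0.157898
theta = arctan(|-0.687/4.350914|) = 8.9728 degrees (acute angle)

8.9728 degrees


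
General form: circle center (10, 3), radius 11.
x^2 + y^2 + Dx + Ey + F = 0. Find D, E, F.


(x-10)^2 + (y-3)^2 = 11^2
D = -2h = -20, E = -2k = -6
F = h^2+k^2-r^2 = 100+9-121 = -12

D = -20, E = -6, F = -12


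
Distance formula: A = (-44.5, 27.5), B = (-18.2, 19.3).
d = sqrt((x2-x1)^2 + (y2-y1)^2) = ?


dx = -18.2 + 44.5 = 26.3
dy = 19.3 - 27.5 = -8.2
d = sqrt(691.69 + 67.24) = sqrt(758.93) = 27.5487

27.5487


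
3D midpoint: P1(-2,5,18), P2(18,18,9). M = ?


Mx = (-2+18)/2 = 8.0000
My = (5+18)/2 = 11.5000
Mz = (18+9)/2 = 13.5000

M = (8.0000, 11.5000, 13.5000)


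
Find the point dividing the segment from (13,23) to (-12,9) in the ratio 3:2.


Px = (3*(-12) + 2*13)/5 = -10/5 = -2.0000
Py = (3*9 + 2*23)/5 = 73/5 = 14.6000

P = (-2.0000, 14.6000)


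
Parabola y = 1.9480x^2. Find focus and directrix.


a = 1.9480
1/(4a) = 0.1283
Focus = (0, 0.1283)
Directrix: y = -0.1283

Focus = (0, 0.1283), Directrix: y = -0.1283


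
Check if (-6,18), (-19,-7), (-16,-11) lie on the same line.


-6*(-7+ 11) - 19*(-11-18) - 16*(18+ 7)
= -24 + 551 - 400 = 127

No, not collinear (determinant = 127)


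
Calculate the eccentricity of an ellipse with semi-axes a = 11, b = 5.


c = sqrt(121-25) = sqrt(96) = 9.7980
e = c/a = sqrt(96)/11 = 0.8907

e = 0.8907


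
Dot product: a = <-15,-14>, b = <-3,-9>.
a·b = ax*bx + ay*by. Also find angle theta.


a·b = -15*(-3) - 14*(-9) = 45 + 126 = 171
|a| = sqrt(225+196) = 20.5183
|b| = sqrt(9+81) = 9.4868
cos(theta) = 171/(sqrt(421)*sqrt(90)) = 171/sqrt(37890) = 0.878484
theta = arccos(171/sqrt(37890)) = 28.5400 degrees

a·b = 171, theta = 28.5400 deg


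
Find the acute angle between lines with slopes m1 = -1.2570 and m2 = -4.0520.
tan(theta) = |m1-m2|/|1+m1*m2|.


m1-m2 = 2.795
1+m1*m2 = 6.093364
tan(theta) = |2.795/6.093364| = 0.458696
theta = arctan(|2.795/6.093364|) = 24.6407 degrees (acute angle)

24.6407 degrees


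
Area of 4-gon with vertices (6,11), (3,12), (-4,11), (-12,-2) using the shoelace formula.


sum(xi*y_{i+1}) = 6*12 + 3*11 - 4*(-2) - 12*11 = -19
sum(yi*x_{i+1}) = 11*3 + 12*(-4) + 11*(-12) - 2*6 = -159
Area = |-19 + 159|/2 = 140/2 = 70.0000

70.0000 sq units


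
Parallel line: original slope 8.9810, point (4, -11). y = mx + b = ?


Parallel lines have equal slopes.
m2 = 8.9810
b2 = -11 - 8.9810*4 = -46.9240

y = 8.9810x - 46.9240


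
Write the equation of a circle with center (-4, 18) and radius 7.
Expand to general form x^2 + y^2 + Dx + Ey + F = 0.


(x+ 4)^2 + (y-18)^2 = 7^2
D = -2h = 8, E = -2k = -36
F = h^2+k^2-r^2 = 16+324-49 = 291

x^2 + y^2 + 8x - 36y + 291 = 0


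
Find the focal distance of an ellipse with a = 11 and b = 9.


c^2 = 11^2 - 9^2 = 121 - 81 = 40
c = sqrt(40) = 6.3246

c = 6.3246


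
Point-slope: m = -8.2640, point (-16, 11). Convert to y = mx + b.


y - 11 = -8.2640(x + 16)
y = -8.2640x + 11 + 8.2640*(-16)
y = -8.2640x - 121.2240

y = -8.2640x - 121.2240


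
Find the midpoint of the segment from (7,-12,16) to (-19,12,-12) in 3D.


Mx = (7- 19)/2 = -6.0000
My = (-12+12)/2 = 0
Mz = (16- 12)/2 = 2.0000

M = (-6.0000, 0, 2.0000)


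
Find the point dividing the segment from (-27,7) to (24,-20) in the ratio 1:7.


Px = (1*24 + 7*(-27))/8 = -165/8 = -20.6250
Py = (1*(-20) + 7*7)/8 = 29/8 = 3.6250

P = (-20.6250, 3.6250)


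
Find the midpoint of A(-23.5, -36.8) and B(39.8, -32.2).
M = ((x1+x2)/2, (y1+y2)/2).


Mx = (-23.5 + 39.8)/2 = 16.3/2 = 8.1500
My = (-36.8 - 32.2)/2 = -69.0/2 = -34.5000

(8.1500, -34.5000)


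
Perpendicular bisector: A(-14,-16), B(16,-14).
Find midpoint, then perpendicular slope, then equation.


Midpoint = (1, -15)
Slope of AB = dy/dx = 2/30 = 0.0667
Perp slope = -dx/dy = -30/2 = -15.0000
b = My - (perp slope)*Mx = -15 + (30*1)/2 = -15 + 15.0000 = 0

y = -15.0000x + 0


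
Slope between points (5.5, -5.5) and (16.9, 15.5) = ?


dy = 15.5 + 5.5 = 21.0
dx = 16.9 - 5.5 = 11.4
m = 21.0/11.4 = 1.8421

m = 1.8421


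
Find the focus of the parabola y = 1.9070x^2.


a = 1.9070
4a = 7.6280
focus = (0, 1/7.6280) = (0, 0.1311)

Focus = (0, 0.1311)


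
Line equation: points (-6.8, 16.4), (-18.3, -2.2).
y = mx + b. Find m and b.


m = (-18.6)/(-11.5) = 1.6174
b = y1 - m*x1 = 16.4 - (-18.6*(-6.8))/(-11.5) = 16.4 + 10.9983 = 27.3983

y = 1.6174x + 27.3983


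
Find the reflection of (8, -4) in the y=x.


Reflection rule for y=x: (y, x)
(8, -4) -> (-4, 8)

(-4, 8)


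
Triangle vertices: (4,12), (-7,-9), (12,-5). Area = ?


4*(-9+ 5) = -16
-7*(-5-12) = 119
12*(12+ 9) = 252
sum = 355
Area = |355|/2 = 177.5000

177.5000 sq units


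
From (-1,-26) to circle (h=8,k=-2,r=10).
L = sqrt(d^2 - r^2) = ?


d = sqrt((-1-8)^2 + (-26+ 2)^2) = sqrt(81+576) = 25.6320
L = sqrt(657.0000 - 100) = sqrt(557.0000) = 23.6008

23.6008


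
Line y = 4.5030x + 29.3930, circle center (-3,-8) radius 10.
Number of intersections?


Substitute y = 4.5030x + 29.3930: (x+ 3)^2 + (4.5030x+29.3930+ 8)^2 = 100
Expand to Ax^2 + Bx + C = 0, where b-k = 37.393
A = 1+m^2 = 21.277009
B = 2(m(b-k) - h) = 2(4.5030*37.393 + 3) = 342.761358
C = h^2 + (b-k)^2 - r^2 = 9 + 1398.236449 - 100 = 1307.236449
disc = B^2-4AC = 117485.3485 - 111256.3268 = 6229.0217
disc > 0

2 intersection points


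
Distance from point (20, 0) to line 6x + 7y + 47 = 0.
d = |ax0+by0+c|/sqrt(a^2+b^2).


|6*20 + 7*0 + 47| = |167| = 167
sqrt(36 + 49) = sqrt(85) = 9.2195
d = 167/sqrt(85) = 18.1137

18.1137


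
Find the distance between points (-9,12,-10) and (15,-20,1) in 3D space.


dx=24, dy=-32, dz=11
d = sqrt(576+1024+121) = sqrt(1721) = 41.4849

41.4849


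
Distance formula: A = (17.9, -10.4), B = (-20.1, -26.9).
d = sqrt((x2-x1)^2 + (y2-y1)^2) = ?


dx = -20.1 - 17.9 = -38.0
dy = -26.9 + 10.4 = -16.5
d = sqrt(1444.0 + 272.25) = sqrt(1716.25) = 41.4276

41.4276


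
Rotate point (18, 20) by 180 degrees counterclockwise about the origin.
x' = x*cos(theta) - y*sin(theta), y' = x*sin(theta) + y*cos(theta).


cos(180) = -1, sin(180) = 0
x' = 18*(-1) - 20*0 = -18
y' = 18*0 + 20*(-1) = -20

(-18, -20)


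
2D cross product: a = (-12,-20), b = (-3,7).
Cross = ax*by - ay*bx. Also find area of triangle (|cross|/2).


cross = -12*7 + 20*(-3) = -84 - 60 = -144
Triangle area = |-144|/2 = 144/2 = 72.0000

cross = -144, triangle area = 72.0000


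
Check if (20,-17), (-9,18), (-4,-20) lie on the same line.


20*(18+ 20) - 9*(-20+ 17) - 4*(-17-18)
= 760 + 27 + 140 = 927

No, not collinear (determinant = 927)


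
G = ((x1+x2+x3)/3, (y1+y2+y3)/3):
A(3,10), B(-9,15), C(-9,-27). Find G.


Gx = (3- 9- 9)/3 = -15/3 = -5.0000
Gy = (10+15- 27)/3 = -2/3 = -0.6667

G = (-5.0000, -0.6667)


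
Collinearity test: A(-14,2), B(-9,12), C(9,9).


-14*(12-9) - 9*(9-2) + 9*(2-12)
= -42 - 63 - 90 = -195

No, not collinear (determinant = -195)


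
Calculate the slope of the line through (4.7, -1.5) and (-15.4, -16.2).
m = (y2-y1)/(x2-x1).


dy = -16.2 + 1.5 = -14.7
dx = -15.4 - 4.7 = -20.1
m = -14.7/(-20.1) = 0.7313

m = 0.7313


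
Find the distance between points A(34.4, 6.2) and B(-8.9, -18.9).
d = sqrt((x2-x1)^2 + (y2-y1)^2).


dx = -8.9 - 34.4 = -43.3
dy = -18.9 - 6.2 = -25.1
d = sqrt(1874.89 + 630.01) = sqrt(2504.9) = 50.0490

50.0490


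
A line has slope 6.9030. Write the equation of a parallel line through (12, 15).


Parallel lines have equal slopes.
m2 = 6.9030
b2 = 15 - 6.9030*12 = -67.8360

y = 6.9030x - 67.8360


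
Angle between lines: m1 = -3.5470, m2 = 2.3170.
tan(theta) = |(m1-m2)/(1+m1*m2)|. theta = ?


m1-m2 = -5.864
1+m1*m2 = -7.218399
tan(theta) = |-5.864/(-7.218399)| = 0.812369
theta = arctan(|-5.864/(-7.218399)|) = 39.0893 degrees (acute angle)

39.0893 degrees


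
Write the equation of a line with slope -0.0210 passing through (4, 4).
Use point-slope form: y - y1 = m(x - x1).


y - 4 = -0.0210(x - 4)
y = -0.0210x + 4 + 0.0210*4
y = -0.0210x + 4.0840

y = -0.0210x + 4.0840


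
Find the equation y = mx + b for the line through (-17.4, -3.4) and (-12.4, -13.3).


m = (-9.9)/(5) = -1.9800
b = y1 - m*x1 = -3.4 - (-9.9*(-17.4))/(5) = -3.4 - 34.4520 = -37.8520

y = -1.9800x - 37.8520


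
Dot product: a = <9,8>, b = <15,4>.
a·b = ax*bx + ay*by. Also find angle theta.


a·b = 9*15 + 8*4 = 135 + 32 = 167
|a| = sqrt(81+64) = 12.0416
|b| = sqrt(225+16) = 15.5242
cos(theta) = 167/(sqrt(145)*sqrt(241)) = 167/sqrt(34945) = 0.893355
theta = arccos(167/sqrt(34945)) = 26.7021 degrees

a·b = 167, theta = 26.7021 deg


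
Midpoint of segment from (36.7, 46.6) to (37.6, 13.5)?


Mx = (36.7 + 37.6)/2 = 74.3/2 = 37.1500
My = (46.6 + 13.5)/2 = 60.1/2 = 30.0500

(37.1500, 30.0500)


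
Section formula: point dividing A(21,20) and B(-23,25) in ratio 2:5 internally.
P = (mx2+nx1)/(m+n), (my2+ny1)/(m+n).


Px = (2*(-23) + 5*21)/7 = 59/7 = 8.4286
Py = (2*25 + 5*20)/7 = 150/7 = 21.4286

P = (8.4286, 21.4286)


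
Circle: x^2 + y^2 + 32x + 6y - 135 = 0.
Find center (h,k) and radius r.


h = -D/2 = -32/2 = -16
k = -E/2 = -6/2 = -3
r^2 = h^2 + k^2 - F = 256 + 9 + 135 = 400
r = 20

Center (-16, -3), radius = 20


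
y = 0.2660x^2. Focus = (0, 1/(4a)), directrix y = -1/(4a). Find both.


a = 0.2660
1/(4a) = 0.9398
Focus = (0, 0.9398)
Directrix: y = -0.9398

Focus = (0, 0.9398), Directrix: y = -0.9398


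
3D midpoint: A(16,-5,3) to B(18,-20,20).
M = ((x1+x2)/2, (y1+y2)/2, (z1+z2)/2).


Mx = (16+18)/2 = 17.0000
My = (-5- 20)/2 = -12.5000
Mz = (3+20)/2 = 11.5000

M = (17.0000, -12.5000, 11.5000)


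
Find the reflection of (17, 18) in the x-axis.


Reflection rule for x-axis: (x, -y)
(17, 18) -> (17, -18)

(17, -18)


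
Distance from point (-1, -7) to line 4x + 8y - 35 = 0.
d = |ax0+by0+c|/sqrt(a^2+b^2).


|4*(-1) + 8*(-7) - 35| = |-95| = 95
sqrt(16 + 64) = sqrt(80) = 8.9443
d = 95/sqrt(80) = 10.6213

10.6213


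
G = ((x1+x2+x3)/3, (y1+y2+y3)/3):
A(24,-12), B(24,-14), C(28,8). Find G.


Gx = (24+24+28)/3 = 76/3 = 25.3333
Gy = (-12- 14+8)/3 = -18/3 = -6.0000

G = (25.3333, -6.0000)


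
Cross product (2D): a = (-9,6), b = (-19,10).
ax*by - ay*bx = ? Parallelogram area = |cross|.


cross = -9*10 - 6*(-19) = -90 + 114 = 24
Parallelogram area = |24| = 24

cross = 24, parallelogram area = 24


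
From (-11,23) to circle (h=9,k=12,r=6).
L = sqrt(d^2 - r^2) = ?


d = sqrt((-11-9)^2 + (23-12)^2) = sqrt(400+121) = 22.8254
L = sqrt(521.0000 - 36) = sqrt(485.0000) = 22.0227

22.0227


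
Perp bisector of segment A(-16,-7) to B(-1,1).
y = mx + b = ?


Midpoint = (-8.5, -3)
Slope of AB = dy/dx = 8/15 = 0.5333
Perp slope = -dx/dy = -15/8 = -1.8750
b = My - (perp slope)*Mx = -3 + (15*(-8.5))/8 = -3 - 15.9375 = -18.9375

y = -1.8750x - 18.9375


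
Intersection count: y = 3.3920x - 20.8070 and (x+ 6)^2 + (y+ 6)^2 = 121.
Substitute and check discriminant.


Substitute y = 3.3920x - 20.8070: (x+ 6)^2 + (3.3920x- 20.8070+ 6)^2 = 121
Expand to Ax^2 + Bx + C = 0, where b-k = -14.807
A = 1+m^2 = 12.505664
B = 2(m(b-k) - h) = 2(3.3920*(-14.807) + 6) = -88.450688
C = h^2 + (b-k)^2 - r^2 = 36 + 219.247249 - 121 = 134.247249
disc = B^2-4AC = 7823.5242 - 6715.4040 = 1108.1202
disc > 0

2 intersection points


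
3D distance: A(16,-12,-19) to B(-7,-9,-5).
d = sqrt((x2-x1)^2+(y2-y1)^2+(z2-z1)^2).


dx=-23, dy=3, dz=14
d = sqrt(529+9+196) = sqrt(734) = 27.0924

27.0924


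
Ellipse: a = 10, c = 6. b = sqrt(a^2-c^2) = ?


b^2 = 10^2 - (6)^2 = 100 - 36 = 64
b = sqrt(64) = 8

b = 8


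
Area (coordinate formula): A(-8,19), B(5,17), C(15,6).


-8*(17-6) = -88
5*(6-19) = -65
15*(19-17) = 30
sum = -123
Area = |-123|/2 = 61.5000

61.5000 sq units


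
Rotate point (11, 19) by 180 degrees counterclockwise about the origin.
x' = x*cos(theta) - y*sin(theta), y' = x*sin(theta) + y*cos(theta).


cos(180) = -1, sin(180) = 0
x' = 11*(-1) - 19*0 = -11
y' = 11*0 + 19*(-1) = -19

(-11, -19)


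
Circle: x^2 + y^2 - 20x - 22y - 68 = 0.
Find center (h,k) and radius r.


h = -D/2 = 20/2 = 10
k = -E/2 = 22/2 = 11
r^2 = h^2 + k^2 - F = 100 + 121 + 68 = 289
r = 17

Center (10, 11), radius = 17


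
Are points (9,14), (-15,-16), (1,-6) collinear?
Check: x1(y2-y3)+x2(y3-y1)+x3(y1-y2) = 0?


9*(-16+ 6) - 15*(-6-14) + 1*(14+ 16)
= -90 + 300 + 30 = 240

No, not collinear (determinant = 240)


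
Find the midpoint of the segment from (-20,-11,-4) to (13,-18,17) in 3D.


Mx = (-20+13)/2 = -3.5000
My = (-11- 18)/2 = -14.5000
Mz = (-4+17)/2 = 6.5000

M = (-3.5000, -14.5000, 6.5000)


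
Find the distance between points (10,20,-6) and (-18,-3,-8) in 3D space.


dx=-28, dy=-23, dz=-2
d = sqrt(784+529+4) = sqrt(1317) = 36.2905

36.2905


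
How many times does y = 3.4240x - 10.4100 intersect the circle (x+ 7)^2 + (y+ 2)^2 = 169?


Substitute y = 3.4240x - 10.4100: (x+ 7)^2 + (3.4240x- 10.4100+ 2)^2 = 169
Expand to Ax^2 + Bx + C = 0, where b-k = -8.41
A = 1+m^2 = 12.723776
B = 2(m(b-k) - h) = 2(3.4240*(-8.41) + 7) = -43.59168
C = h^2 + (b-k)^2 - r^2 = 49 + 70.7281 - 169 = -49.2719
disc = B^2-4AC = 1900.2346 + 2507.6985 = 4407.9331
disc > 0

2 intersection points


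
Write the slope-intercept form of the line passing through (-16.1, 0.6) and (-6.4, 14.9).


m = (14.3)/(9.7) = 1.4742
b = y1 - m*x1 = 0.6 - (14.3*(-16.1))/(9.7) = 0.6 + 23.7351 = 24.3351

y = 1.4742x + 24.3351


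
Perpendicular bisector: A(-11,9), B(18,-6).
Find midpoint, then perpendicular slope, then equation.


Midpoint = (3.5, 1.5)
Slope of AB = dy/dx = -15/29 = -0.5172
Perp slope = -dx/dy = 29/15 = 1.9333
b = My - (perp slope)*Mx = 1.5 + (29*3.5)/(-15) = 1.5 - 6.7667 = -5.2667

y = 1.9333x - 5.2667


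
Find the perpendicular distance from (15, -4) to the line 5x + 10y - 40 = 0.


|5*15 + 10*(-4) - 40| = |-5| = 5
sqrt(25 + 100) = sqrt(125) = 11.1803
d = 5/sqrt(125) = 0.4472

0.4472


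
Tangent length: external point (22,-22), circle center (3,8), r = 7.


d = sqrt((22-3)^2 + (-22-8)^2) = sqrt(361+900) = 35.5106
L = sqrt(1261.0000 - 49) = sqrt(1212.0000) = 34.8138

34.8138


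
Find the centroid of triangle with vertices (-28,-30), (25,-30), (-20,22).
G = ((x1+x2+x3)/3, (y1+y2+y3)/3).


Gx = (-28+25- 20)/3 = -23/3 = -7.6667
Gy = (-30- 30+22)/3 = -38/3 = -12.6667

G = (-7.6667, -12.6667)


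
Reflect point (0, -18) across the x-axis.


Reflection rule for x-axis: (x, -y)
(0, -18) -> (0, 18)

(0, 18)


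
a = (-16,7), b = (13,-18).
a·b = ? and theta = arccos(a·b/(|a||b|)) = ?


a·b = -16*13 + 7*(-18) = -208 - 126 = -334
|a| = sqrt(256+49) = 17.4642
|b| = sqrt(169+324) = 22.2036
cos(theta) = -334/(sqrt(305)*sqrt(493)) = -334/sqrt(150365) = -0.861337
theta = arccos(-334/sqrt(150365)) = 149.4670 degrees

a·b = -334, theta = 149.4670 deg


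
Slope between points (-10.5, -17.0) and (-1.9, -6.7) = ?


dy = -6.7 + 17.0 = 10.3
dx = -1.9 + 10.5 = 8.6
m = 10.3/8.6 = 1.1977

m = 1.1977


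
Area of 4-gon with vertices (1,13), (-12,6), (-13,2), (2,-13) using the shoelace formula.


sum(xi*y_{i+1}) = 1*6 - 12*2 - 13*(-13) + 2*13 = 177
sum(yi*x_{i+1}) = 13*(-12) + 6*(-13) + 2*2 - 13*1 = -243
Area = |177 + 243|/2 = 420/2 = 210.0000

210.0000 sq units


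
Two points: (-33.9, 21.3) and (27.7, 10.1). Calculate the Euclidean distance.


dx = 27.7 + 33.9 = 61.6
dy = 10.1 - 21.3 = -11.2
d = sqrt(3794.56 + 125.44) = sqrt(3920) = 62.6099

62.6099


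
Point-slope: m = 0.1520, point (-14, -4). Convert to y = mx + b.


y + 4 = 0.1520(x + 14)
y = 0.1520x - 4 - 0.1520*(-14)
y = 0.1520x - 1.8720

y = 0.1520x - 1.8720


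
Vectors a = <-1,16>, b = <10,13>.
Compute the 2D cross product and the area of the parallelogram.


cross = -1*13 - 16*10 = -13 - 160 = -173
Parallelogram area = |-173| = 173

cross = -173, parallelogram area = 173


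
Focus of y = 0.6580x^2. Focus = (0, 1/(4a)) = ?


a = 0.6580
4a = 2.6320
focus = (0, 1/2.6320) = (0, 0.3799)

Focus = (0, 0.3799)


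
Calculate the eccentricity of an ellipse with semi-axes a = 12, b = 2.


c = sqrt(144-4) = sqrt(140) = 11.8322
e = c/a = sqrt(140)/12 = 0.9860

e = 0.9860


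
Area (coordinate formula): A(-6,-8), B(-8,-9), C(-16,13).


-6*(-9-13) = 132
-8*(13+ 8) = -168
-16*(-8+ 9) = -16
sum = -52
Area = |-52|/2 = 26.0000

26.0000 sq units


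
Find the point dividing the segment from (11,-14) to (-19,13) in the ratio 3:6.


Px = (3*(-19) + 6*11)/9 = 9/9 = 1.0000
Py = (3*13 + 6*(-14))/9 = -45/9 = -5.0000

P = (1.0000, -5.0000)


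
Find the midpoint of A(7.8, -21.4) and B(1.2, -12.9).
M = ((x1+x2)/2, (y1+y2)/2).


Mx = (7.8 + 1.2)/2 = 9.0/2 = 4.5000
My = (-21.4 - 12.9)/2 = -34.3/2 = -17.1500

(4.5000, -17.1500)


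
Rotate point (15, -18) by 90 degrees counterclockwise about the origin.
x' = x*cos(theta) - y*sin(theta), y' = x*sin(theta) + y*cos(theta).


cos(90) = 0, sin(90) = 1
x' = 15*0 + 18*1 = 18
y' = 15*1 - 18*0 = 15

(18, 15)


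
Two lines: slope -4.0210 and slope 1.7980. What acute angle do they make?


m1-m2 = -5.819
1+m1*m2 = -6.229758
tan(theta) = |-5.819/(-6.229758)| = 0.934065
theta = arctan(|-5.819/(-6.229758)|) = 43.0475 degrees (acute angle)

43.0475 degrees


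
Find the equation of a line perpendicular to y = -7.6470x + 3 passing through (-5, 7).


Perpendicular slope = -1/m1 = -1/(-7.6470) = 0.1308
b2 = y0 - m2*x0 = 7 - 5/(-7.6470) = 7 + 0.6539 = 7.6539

y = 0.1308x + 7.6539


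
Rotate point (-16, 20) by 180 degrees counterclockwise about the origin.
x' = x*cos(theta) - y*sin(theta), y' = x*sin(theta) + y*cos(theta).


cos(180) = -1, sin(180) = 0
x' = -16*(-1) - 20*0 = 16
y' = -16*0 + 20*(-1) = -20

(16, -20)


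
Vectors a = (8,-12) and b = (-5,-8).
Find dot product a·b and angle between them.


a·b = 8*(-5) - 12*(-8) = -40 + 96 = 56
|a| = sqrt(64+144) = 14.4222
|b| = sqrt(25+64) = 9.4340
cos(theta) = 56/(sqrt(208)*sqrt(89)) = 56/sqrt(18512) = 0.411587
theta = arccos(56/sqrt(18512)) = 65.6955 degrees

a·b = 56, theta = 65.6955 deg


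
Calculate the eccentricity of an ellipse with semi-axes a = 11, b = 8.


c = sqrt(121-64) = sqrt(57) = 7.5498
e = c/a = sqrt(57)/11 = 0.6863

e = 0.6863


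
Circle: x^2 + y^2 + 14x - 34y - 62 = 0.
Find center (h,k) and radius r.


h = -D/2 = -14/2 = -7
k = -E/2 = 34/2 = 17
r^2 = h^2 + k^2 - F = 49 + 289 + 62 = 400
r = 20

Center (-7, 17), radius = 20


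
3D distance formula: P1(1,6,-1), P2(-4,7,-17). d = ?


dx=-5, dy=1, dz=-16
d = sqrt(25+1+256) = sqrt(282) = 16.7929

16.7929


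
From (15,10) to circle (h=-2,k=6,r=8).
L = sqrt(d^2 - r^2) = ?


d = sqrt((15+ 2)^2 + (10-6)^2) = sqrt(289+16) = 17.4642
L = sqrt(305.0000 - 64) = sqrt(241.0000) = 15.5242

15.5242


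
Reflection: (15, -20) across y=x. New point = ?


Reflection rule for y=x: (y, x)
(15, -20) -> (-20, 15)

(-20, 15)


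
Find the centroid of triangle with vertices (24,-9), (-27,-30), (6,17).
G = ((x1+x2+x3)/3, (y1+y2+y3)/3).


Gx = (24- 27+6)/3 = 3/3 = 1.0000
Gy = (-9- 30+17)/3 = -22/3 = -7.3333

G = (1.0000, -7.3333)


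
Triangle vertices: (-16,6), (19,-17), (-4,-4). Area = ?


-16*(-17+ 4) = 208
19*(-4-6) = -190
-4*(6+ 17) = -92
sum = -74
Area = |-74|/2 = 37.0000

37.0000 sq units


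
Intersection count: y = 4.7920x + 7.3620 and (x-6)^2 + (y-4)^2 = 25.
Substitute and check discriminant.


Substitute y = 4.7920x + 7.3620: (x-6)^2 + (4.7920x+7.3620-4)^2 = 25
Expand to Ax^2 + Bx + C = 0, where b-k = 3.362
A = 1+m^2 = 23.963264
B = 2(m(b-k) - h) = 2(4.7920*3.362 - 6) = 20.221408
C = h^2 + (b-k)^2 - r^2 = 36 + 11.303044 - 25 = 22.303044
disc = B^2-4AC = 408.9053 - 2137.8149 = -1728.9096
disc < 0

0 intersection points


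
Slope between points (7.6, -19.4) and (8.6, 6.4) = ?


dy = 6.4 + 19.4 = 25.8
dx = 8.6 - 7.6 = 1.0
m = 25.8/1.0 = 25.8000

m = 25.8000


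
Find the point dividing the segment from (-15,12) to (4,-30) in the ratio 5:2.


Px = (5*4 + 2*(-15))/7 = -10/7 = -1.4286
Py = (5*(-30) + 2*12)/7 = -126/7 = -18.0000

P = (-1.4286, -18.0000)


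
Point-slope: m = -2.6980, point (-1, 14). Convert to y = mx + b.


y - 14 = -2.6980(x + 1)
y = -2.6980x + 14 + 2.6980*(-1)
y = -2.6980x + 11.3020

y = -2.6980x + 11.3020


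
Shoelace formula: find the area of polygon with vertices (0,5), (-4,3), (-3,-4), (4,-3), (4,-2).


sum(xi*y_{i+1}) = 0*3 - 4*(-4) - 3*(-3) + 4*(-2) + 4*5 = 37
sum(yi*x_{i+1}) = 5*(-4) + 3*(-3) - 4*4 - 3*4 - 2*0 = -57
Area = |37 + 57|/2 = 94/2 = 47.0000

47.0000 sq units


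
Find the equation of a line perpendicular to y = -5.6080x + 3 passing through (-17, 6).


Perpendicular slope = -1/m1 = -1/(-5.6080) = 0.1783
b2 = y0 - m2*x0 = 6 - 17/(-5.6080) = 6 + 3.0314 = 9.0314

y = 0.1783x + 9.0314


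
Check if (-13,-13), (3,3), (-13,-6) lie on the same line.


-13*(3+ 6) + 3*(-6+ 13) - 13*(-13-3)
= -117 + 21 + 208 = 112

No, not collinear (determinant = 112)


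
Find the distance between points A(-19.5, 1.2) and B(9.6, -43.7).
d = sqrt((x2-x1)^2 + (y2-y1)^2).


dx = 9.6 + 19.5 = 29.1
dy = -43.7 - 1.2 = -44.9
d = sqrt(846.81 + 2016.01) = sqrt(2862.82) = 53.5053

53.5053


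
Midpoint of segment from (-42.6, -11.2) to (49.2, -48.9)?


Mx = (-42.6 + 49.2)/2 = 6.6/2 = 3.3000
My = (-11.2 - 48.9)/2 = -60.1/2 = -30.0500

(3.3000, -30.0500)


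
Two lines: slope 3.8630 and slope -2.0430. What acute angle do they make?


m1-m2 = 5.906
1+m1*m2 = -6.892109
tan(theta) = |5.906/(-6.892109)| = 0.856922
theta = arctan(|5.906/(-6.892109)|) = 40.5940 degrees (acute angle)

40.5940 degrees


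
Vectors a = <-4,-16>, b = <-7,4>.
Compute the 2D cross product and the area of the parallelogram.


cross = -4*4 + 16*(-7) = -16 - 112 = -128
Parallelogram area = |-128| = 128

cross = -128, parallelogram area = 128


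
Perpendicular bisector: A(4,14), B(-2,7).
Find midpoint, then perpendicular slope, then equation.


Midpoint = (1, 10.5)
Slope of AB = dy/dx = -7/(-6) = 1.1667
Perp slope = -dx/dy = -6/7 = -0.8571
b = My - (perp slope)*Mx = 10.5 + (-6*1)/(-7) = 10.5 + 0.8571 = 11.3571

y = -0.8571x + 11.3571


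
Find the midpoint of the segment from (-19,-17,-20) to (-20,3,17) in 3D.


Mx = (-19- 20)/2 = -19.5000
My = (-17+3)/2 = -7.0000
Mz = (-20+17)/2 = -1.5000

M = (-19.5000, -7.0000, -1.5000)


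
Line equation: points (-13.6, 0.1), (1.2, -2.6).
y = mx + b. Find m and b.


m = (-2.7)/(14.8) = -0.1824
b = y1 - m*x1 = 0.1 - (-2.7*(-13.6))/(14.8) = 0.1 - 2.4811 = -2.3811

y = -0.1824x - 2.3811


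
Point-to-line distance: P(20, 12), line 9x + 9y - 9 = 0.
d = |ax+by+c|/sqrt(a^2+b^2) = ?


|9*20 + 9*12 - 9| = |279| = 279
sqrt(81 + 81) = sqrt(162) = 12.7279
d = 279/sqrt(162) = 21.9203

21.9203


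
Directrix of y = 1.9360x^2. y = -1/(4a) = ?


a = 1.9360
1/(4a) = 0.1291
directrix: y = -0.1291 = -0.1291

y = -0.1291


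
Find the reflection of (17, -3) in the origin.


Reflection rule for origin: (-x, -y)
(17, -3) -> (-17, 3)

(-17, 3)


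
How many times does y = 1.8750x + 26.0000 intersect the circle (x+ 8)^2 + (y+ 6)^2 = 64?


Substitute y = 1.8750x + 26.0000: (x+ 8)^2 + (1.8750x+26.0000+ 6)^2 = 64
Expand to Ax^2 + Bx + C = 0, where b-k = 32
A = 1+m^2 = 4.515625
B = 2(m(b-k) - h) = 2(1.8750*32 + 8) = 136
C = h^2 + (b-k)^2 - r^2 = 64 + 1024 - 64 = 1024
disc = B^2-4AC = 18496.0000 - 18496.0000 = 0
disc = 0

1 intersection point (tangent)


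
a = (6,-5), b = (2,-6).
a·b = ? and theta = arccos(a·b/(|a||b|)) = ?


a·b = 6*2 - 5*(-6) = 12 + 30 = 42
|a| = sqrt(36+25) = 7.8102
|b| = sqrt(4+36) = 6.3246
cos(theta) = 42/(sqrt(61)*sqrt(40)) = 42/sqrt(2440) = 0.850265
theta = arccos(42/sqrt(2440)) = 31.7595 degrees

a·b = 42, theta = 31.7595 deg


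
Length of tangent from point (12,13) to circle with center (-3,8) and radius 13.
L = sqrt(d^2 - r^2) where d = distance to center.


d = sqrt((12+ 3)^2 + (13-8)^2) = sqrt(225+25) = 15.8114
L = sqrt(250.0000 - 169) = sqrt(81.0000) = 9.0000

9.0000


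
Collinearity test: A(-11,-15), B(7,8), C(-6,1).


-11*(8-1) + 7*(1+ 15) - 6*(-15-8)
= -77 + 112 + 138 = 173

No, not collinear (determinant = 173)


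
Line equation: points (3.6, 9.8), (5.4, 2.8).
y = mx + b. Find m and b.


m = (-7)/(1.8) = -3.8889
b = y1 - m*x1 = 9.8 - (-7*3.6)/(1.8) = 9.8 + 14.0000 = 23.8000

y = -3.8889x + 23.8000


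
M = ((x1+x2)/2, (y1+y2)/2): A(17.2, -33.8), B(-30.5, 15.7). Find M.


Mx = (17.2 - 30.5)/2 = -13.3/2 = -6.6500
My = (-33.8 + 15.7)/2 = -18.1/2 = -9.0500

(-6.6500, -9.0500)


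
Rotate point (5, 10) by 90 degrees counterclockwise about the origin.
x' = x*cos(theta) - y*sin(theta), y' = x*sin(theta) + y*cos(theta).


cos(90) = 0, sin(90) = 1
x' = 5*0 - 10*1 = -10
y' = 5*1 + 10*0 = 5

(-10, 5)


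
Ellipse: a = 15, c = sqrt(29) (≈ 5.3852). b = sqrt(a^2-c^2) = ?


b^2 = 15^2 - (sqrt(29))^2 = 225 - 29 = 196
b = sqrt(196) = 14

b = 14


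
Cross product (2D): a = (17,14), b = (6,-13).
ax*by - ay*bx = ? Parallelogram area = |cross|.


cross = 17*(-13) - 14*6 = -221 - 84 = -305
Parallelogram area = |-305| = 305

cross = -305, parallelogram area = 305


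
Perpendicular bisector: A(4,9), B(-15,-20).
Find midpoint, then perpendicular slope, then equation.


Midpoint = (-5.5, -5.5)
Slope of AB = dy/dx = -29/(-19) = 1.5263
Perp slope = -dx/dy = -19/29 = -0.6552
b = My - (perp slope)*Mx = -5.5 + (-19*(-5.5))/(-29) = -5.5 - 3.6034 = -9.1034

y = -0.6552x - 9.1034


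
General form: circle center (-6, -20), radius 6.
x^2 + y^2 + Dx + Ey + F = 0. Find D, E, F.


(x+ 6)^2 + (y+ 20)^2 = 6^2
D = -2h = 12, E = -2k = 40
F = h^2+k^2-r^2 = 36+400-36 = 400

D = 12, E = 40, F = 400


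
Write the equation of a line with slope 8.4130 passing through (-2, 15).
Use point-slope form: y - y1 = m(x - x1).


y - 15 = 8.4130(x + 2)
y = 8.4130x + 15 - 8.4130*(-2)
y = 8.4130x + 31.8260

y = 8.4130x + 31.8260


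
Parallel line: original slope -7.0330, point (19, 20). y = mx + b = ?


Parallel lines have equal slopes.
m2 = -7.0330
b2 = 20 + 7.0330*19 = 153.6270

y = -7.0330x + 153.6270


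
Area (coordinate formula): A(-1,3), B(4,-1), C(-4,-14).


-1*(-1+ 14) = -13
4*(-14-3) = -68
-4*(3+ 1) = -16
sum = -97
Area = |-97|/2 = 48.5000

48.5000 sq units


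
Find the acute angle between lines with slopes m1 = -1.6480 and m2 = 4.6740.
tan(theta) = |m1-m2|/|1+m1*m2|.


m1-m2 = -6.322
1+m1*m2 = -6.702752
tan(theta) = |-6.322/(-6.702752)| = 0.943195
theta = arctan(|-6.322/(-6.702752)|) = 43.3256 degrees (acute angle)

43.3256 degrees


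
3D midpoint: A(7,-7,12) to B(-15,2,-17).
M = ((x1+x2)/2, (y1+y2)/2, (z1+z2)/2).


Mx = (7- 15)/2 = -4.0000
My = (-7+2)/2 = -2.5000
Mz = (12- 17)/2 = -2.5000

M = (-4.0000, -2.5000, -2.5000)


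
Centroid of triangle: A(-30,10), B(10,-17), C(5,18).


Gx = (-30+10+5)/3 = -15/3 = -5.0000
Gy = (10- 17+18)/3 = 11/3 = 3.6667

G = (-5.0000, 3.6667)


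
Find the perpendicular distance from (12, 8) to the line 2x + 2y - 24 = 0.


|2*12 + 2*8 - 24| = |16| = 16
sqrt(4 + 4) = sqrt(8) = 2.8284
d = 16/sqrt(8) = 5.6569

5.6569


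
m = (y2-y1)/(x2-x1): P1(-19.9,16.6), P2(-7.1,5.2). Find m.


dy = 5.2 - 16.6 = -11.4
dx = -7.1 + 19.9 = 12.8
m = -11.4/12.8 = -0.8906

m = -0.8906


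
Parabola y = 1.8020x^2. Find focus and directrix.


a = 1.8020
1/(4a) = 0.1387
Focus = (0, 0.1387)
Directrix: y = -0.1387

Focus = (0, 0.1387), Directrix: y = -0.1387


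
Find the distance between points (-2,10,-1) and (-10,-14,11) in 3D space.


dx=-8, dy=-24, dz=12
d = sqrt(64+576+144) = sqrt(784) = 28.0000

28.0000


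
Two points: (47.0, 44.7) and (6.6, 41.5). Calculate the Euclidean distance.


dx = 6.6 - 47.0 = -40.4
dy = 41.5 - 44.7 = -3.2
d = sqrt(1632.16 + 10.24) = sqrt(1642.4) = 40.5265

40.5265


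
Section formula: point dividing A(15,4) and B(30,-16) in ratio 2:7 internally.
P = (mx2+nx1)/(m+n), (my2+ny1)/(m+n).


Px = (2*30 + 7*15)/9 = 165/9 = 18.3333
Py = (2*(-16) + 7*4)/9 = -4/9 = -0.4444

P = (18.3333, -0.4444)


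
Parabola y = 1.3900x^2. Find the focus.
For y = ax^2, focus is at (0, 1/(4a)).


a = 1.3900
4a = 5.5600
focus = (0, 1/5.5600) = (0, 0.1799)

Focus = (0, 0.1799)


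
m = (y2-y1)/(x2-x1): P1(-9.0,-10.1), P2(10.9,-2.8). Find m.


dy = -2.8 + 10.1 = 7.3
dx = 10.9 + 9.0 = 19.9
m = 7.3/19.9 = 0.3668

m = 0.3668


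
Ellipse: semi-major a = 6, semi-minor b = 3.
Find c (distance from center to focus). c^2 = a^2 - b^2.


c^2 = 6^2 - 3^2 = 36 - 9 = 27
c = sqrt(27) = 5.1962

c = 5.1962


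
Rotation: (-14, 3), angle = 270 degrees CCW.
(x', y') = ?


cos(270) = 0, sin(270) = -1
x' = -14*0 - 3*(-1) = 3
y' = -14*(-1) + 3*0 = 14

(3, 14)


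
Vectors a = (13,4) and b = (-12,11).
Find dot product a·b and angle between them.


a·b = 13*(-12) + 4*11 = -156 + 44 = -112
|a| = sqrt(169+16) = 13.6015
|b| = sqrt(144+121) = 16.2788
cos(theta) = -112/(sqrt(185)*sqrt(265)) = -112/sqrt(49025) = -0.505835
theta = arccos(-112/sqrt(49025)) = 120.3868 degrees

a·b = -112, theta = 120.3868 deg


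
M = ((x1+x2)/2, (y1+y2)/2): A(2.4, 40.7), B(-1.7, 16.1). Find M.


Mx = (2.4 - 1.7)/2 = 0.7/2 = 0.3500
My = (40.7 + 16.1)/2 = 56.8/2 = 28.4000

(0.3500, 28.4000)


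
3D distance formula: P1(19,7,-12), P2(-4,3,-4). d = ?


dx=-23, dy=-4, dz=8
d = sqrt(529+16+64) = sqrt(609) = 24.6779

24.6779


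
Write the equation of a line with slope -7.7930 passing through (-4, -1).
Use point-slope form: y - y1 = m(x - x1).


y + 1 = -7.7930(x + 4)
y = -7.7930x - 1 + 7.7930*(-4)
y = -7.7930x - 32.1720

y = -7.7930x - 32.1720


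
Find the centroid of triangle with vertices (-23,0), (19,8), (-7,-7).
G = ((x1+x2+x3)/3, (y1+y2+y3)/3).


Gx = (-23+19- 7)/3 = -11/3 = -3.6667
Gy = (0+8- 7)/3 = 1/3 = 0.3333

G = (-3.6667, 0.3333)


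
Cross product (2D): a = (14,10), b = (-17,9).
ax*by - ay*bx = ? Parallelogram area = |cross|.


cross = 14*9 - 10*(-17) = 126 + 170 = 296
Parallelogram area = |296| = 296

cross = 296, parallelogram area = 296


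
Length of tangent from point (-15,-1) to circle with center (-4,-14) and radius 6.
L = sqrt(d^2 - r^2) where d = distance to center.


d = sqrt((-15+ 4)^2 + (-1+ 14)^2) = sqrt(121+169) = 17.0294
L = sqrt(290.0000 - 36) = sqrt(254.0000) = 15.9374

15.9374


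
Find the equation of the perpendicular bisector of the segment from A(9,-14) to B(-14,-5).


Midpoint = (-2.5, -9.5)
Slope of AB = dy/dx = 9/(-23) = -0.3913
Perp slope = -dx/dy = 23/9 = 2.5556
b = My - (perp slope)*Mx = -9.5 + (-23*(-2.5))/9 = -9.5 + 6.3889 = -3.1111

y = 2.5556x - 3.1111


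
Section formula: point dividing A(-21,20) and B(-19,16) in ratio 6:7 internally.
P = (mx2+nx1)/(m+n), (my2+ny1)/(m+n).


Px = (6*(-19) + 7*(-21))/13 = -261/13 = -20.0769
Py = (6*16 + 7*20)/13 = 236/13 = 18.1538

P = (-20.0769, 18.1538)


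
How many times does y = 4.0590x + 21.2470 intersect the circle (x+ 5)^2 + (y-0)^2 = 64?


Substitute y = 4.0590x + 21.2470: (x+ 5)^2 + (4.0590x+21.2470-0)^2 = 64
Expand to Ax^2 + Bx + C = 0, where b-k = 21.247
A = 1+m^2 = 17.475481
B = 2(m(b-k) - h) = 2(4.0590*21.247 + 5) = 182.483146
C = h^2 + (b-k)^2 - r^2 = 25 + 451.435009 - 64 = 412.435009
disc = B^2-4AC = 33300.0986 - 28830.0007 = 4470.0979
disc > 0

2 intersection points


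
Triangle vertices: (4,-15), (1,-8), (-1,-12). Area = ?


4*(-8+ 12) = 16
1*(-12+ 15) = 3
-1*(-15+ 8) = 7
sum = 26
Area = |26|/2 = 13.0000

13.0000 sq units


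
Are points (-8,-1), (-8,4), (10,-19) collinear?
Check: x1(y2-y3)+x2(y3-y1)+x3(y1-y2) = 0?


-8*(4+ 19) - 8*(-19+ 1) + 10*(-1-4)
= -184 + 144 - 50 = -90

No, not collinear (determinant = -90)


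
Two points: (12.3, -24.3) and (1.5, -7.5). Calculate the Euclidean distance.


dx = 1.5 - 12.3 = -10.8
dy = -7.5 + 24.3 = 16.8
d = sqrt(116.64 + 282.24) = sqrt(398.88) = 19.9720

19.9720


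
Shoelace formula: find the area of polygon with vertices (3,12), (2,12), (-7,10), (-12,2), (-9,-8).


sum(xi*y_{i+1}) = 3*12 + 2*10 - 7*2 - 12*(-8) - 9*12 = 30
sum(yi*x_{i+1}) = 12*2 + 12*(-7) + 10*(-12) + 2*(-9) - 8*3 = -222
Area = |30 + 222|/2 = 252/2 = 126.0000

126.0000 sq units


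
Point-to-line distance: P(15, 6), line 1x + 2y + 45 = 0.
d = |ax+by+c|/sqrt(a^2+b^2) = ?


|1*15 + 2*6 + 45| = |72| = 72
sqrt(1 + 4) = sqrt(5) = 2.2361
d = 72/sqrt(5) = 32.1994

32.1994


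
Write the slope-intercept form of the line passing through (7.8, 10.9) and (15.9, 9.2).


m = (-1.7)/(8.1) = -0.2099
b = y1 - m*x1 = 10.9 - (-1.7*7.8)/(8.1) = 10.9 + 1.6370 = 12.5370

y = -0.2099x + 12.5370


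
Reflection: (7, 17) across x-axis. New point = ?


Reflection rule for x-axis: (x, -y)
(7, 17) -> (7, -17)

(7, -17)


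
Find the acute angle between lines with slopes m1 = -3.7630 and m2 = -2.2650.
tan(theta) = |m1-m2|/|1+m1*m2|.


m1-m2 = -1.498
1+m1*m2 = 9.523195
tan(theta) = |-1.498/9.523195| = 0.157300
theta = arctan(|-1.498/9.523195|) = 8.9394 degrees (acute angle)

8.9394 degrees


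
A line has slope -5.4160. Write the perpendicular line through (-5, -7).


Perpendicular slope = -1/m1 = -1/(-5.4160) = 0.1846
b2 = y0 - m2*x0 = -7 - 5/(-5.4160) = -7 + 0.9232 = -6.0768

y = 0.1846x - 6.0768


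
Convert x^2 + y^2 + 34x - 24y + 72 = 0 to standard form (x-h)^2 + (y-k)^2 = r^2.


h = -D/2 = -34/2 = -17
k = -E/2 = 24/2 = 12
r^2 = h^2 + k^2 - F = 289 + 144 - 72 = 361
r = 19

Center (-17, 12), radius = 19


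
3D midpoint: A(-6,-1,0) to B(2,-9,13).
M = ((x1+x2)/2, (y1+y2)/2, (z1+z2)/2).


Mx = (-6+2)/2 = -2.0000
My = (-1- 9)/2 = -5.0000
Mz = (0+13)/2 = 6.5000

M = (-2.0000, -5.0000, 6.5000)


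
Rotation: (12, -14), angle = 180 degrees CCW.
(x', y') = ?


cos(180) = -1, sin(180) = 0
x' = 12*(-1) + 14*0 = -12
y' = 12*0 - 14*(-1) = 14

(-12, 14)


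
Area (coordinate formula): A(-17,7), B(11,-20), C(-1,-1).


-17*(-20+ 1) = 323
11*(-1-7) = -88
-1*(7+ 20) = -27
sum = 208
Area = |208|/2 = 104.0000

104.0000 sq units


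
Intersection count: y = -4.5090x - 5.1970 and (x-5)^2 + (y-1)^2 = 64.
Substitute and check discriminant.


Substitute y = -4.5090x - 5.1970: (x-5)^2 + (-4.5090x- 5.1970-1)^2 = 64
Expand to Ax^2 + Bx + C = 0, where b-k = -6.197
A = 1+m^2 = 21.331081
B = 2(m(b-k) - h) = 2(-4.5090*(-6.197) - 5) = 45.884546
C = h^2 + (b-k)^2 - r^2 = 25 + 38.402809 - 64 = -0.597191
disc = B^2-4AC = 2105.3916 + 50.9549 = 2156.3465
disc > 0

2 intersection points


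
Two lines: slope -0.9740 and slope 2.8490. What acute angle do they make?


m1-m2 = -3.823
1+m1*m2 = -1.774926
tan(theta) = |-3.823/(-1.774926)| = 2.153893
theta = arctan(|-3.823/(-1.774926)|) = 65.0957 degrees (acute angle)

65.0957 degrees


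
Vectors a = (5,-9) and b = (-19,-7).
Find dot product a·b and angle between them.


a·b = 5*(-19) - 9*(-7) = -95 + 63 = -32
|a| = sqrt(25+81) = 10.2956
|b| = sqrt(361+49) = 20.2485
cos(theta) = -32/(sqrt(106)*sqrt(410)) = -32/sqrt(43460) = -0.153499
theta = arccos(-32/sqrt(43460)) = 98.8297 degrees

a·b = -32, theta = 98.8297 deg


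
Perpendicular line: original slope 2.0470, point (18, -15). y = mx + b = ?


Perpendicular slope = -1/m1 = -1/2.0470 = -0.4885
b2 = y0 - m2*x0 = -15 + 18/2.0470 = -15 + 8.7934 = -6.2066

y = -0.4885x - 6.2066
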